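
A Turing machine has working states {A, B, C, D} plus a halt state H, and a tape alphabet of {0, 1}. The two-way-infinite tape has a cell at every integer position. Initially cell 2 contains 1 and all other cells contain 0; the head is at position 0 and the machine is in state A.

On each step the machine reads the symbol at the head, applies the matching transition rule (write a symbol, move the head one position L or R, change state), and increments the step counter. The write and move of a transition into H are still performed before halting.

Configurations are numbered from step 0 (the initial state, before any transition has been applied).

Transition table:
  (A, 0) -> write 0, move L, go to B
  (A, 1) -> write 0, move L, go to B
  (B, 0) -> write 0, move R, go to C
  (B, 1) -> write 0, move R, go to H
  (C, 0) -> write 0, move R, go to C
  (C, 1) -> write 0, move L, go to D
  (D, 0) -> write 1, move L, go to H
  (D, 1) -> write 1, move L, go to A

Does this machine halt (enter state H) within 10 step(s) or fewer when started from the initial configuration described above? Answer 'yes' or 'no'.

Answer: yes

Derivation:
Step 1: in state A at pos 0, read 0 -> (A,0)->write 0,move L,goto B. Now: state=B, head=-1, tape[-2..3]=000010 (head:  ^)
Step 2: in state B at pos -1, read 0 -> (B,0)->write 0,move R,goto C. Now: state=C, head=0, tape[-2..3]=000010 (head:   ^)
Step 3: in state C at pos 0, read 0 -> (C,0)->write 0,move R,goto C. Now: state=C, head=1, tape[-2..3]=000010 (head:    ^)
Step 4: in state C at pos 1, read 0 -> (C,0)->write 0,move R,goto C. Now: state=C, head=2, tape[-2..3]=000010 (head:     ^)
Step 5: in state C at pos 2, read 1 -> (C,1)->write 0,move L,goto D. Now: state=D, head=1, tape[-2..3]=000000 (head:    ^)
Step 6: in state D at pos 1, read 0 -> (D,0)->write 1,move L,goto H. Now: state=H, head=0, tape[-2..3]=000100 (head:   ^)
State H reached at step 6; 6 <= 10 -> yes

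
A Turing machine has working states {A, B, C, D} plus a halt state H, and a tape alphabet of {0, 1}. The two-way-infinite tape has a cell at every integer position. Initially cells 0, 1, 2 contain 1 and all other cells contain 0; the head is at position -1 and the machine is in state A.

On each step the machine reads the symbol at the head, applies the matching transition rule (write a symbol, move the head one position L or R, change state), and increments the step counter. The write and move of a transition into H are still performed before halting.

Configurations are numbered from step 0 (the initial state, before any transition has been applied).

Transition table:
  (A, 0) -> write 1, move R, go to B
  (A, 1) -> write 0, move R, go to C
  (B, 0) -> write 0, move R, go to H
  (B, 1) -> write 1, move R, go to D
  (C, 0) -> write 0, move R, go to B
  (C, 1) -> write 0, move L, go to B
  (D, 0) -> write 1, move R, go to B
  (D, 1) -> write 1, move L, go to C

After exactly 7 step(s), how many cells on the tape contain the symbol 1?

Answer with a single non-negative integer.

Answer: 4

Derivation:
Step 1: in state A at pos -1, read 0 -> (A,0)->write 1,move R,goto B. Now: state=B, head=0, tape[-2..3]=011110 (head:   ^)
Step 2: in state B at pos 0, read 1 -> (B,1)->write 1,move R,goto D. Now: state=D, head=1, tape[-2..3]=011110 (head:    ^)
Step 3: in state D at pos 1, read 1 -> (D,1)->write 1,move L,goto C. Now: state=C, head=0, tape[-2..3]=011110 (head:   ^)
Step 4: in state C at pos 0, read 1 -> (C,1)->write 0,move L,goto B. Now: state=B, head=-1, tape[-2..3]=010110 (head:  ^)
Step 5: in state B at pos -1, read 1 -> (B,1)->write 1,move R,goto D. Now: state=D, head=0, tape[-2..3]=010110 (head:   ^)
Step 6: in state D at pos 0, read 0 -> (D,0)->write 1,move R,goto B. Now: state=B, head=1, tape[-2..3]=011110 (head:    ^)
Step 7: in state B at pos 1, read 1 -> (B,1)->write 1,move R,goto D. Now: state=D, head=2, tape[-2..3]=011110 (head:     ^)
Cells containing 1 after step 7: {-1, 0, 1, 2} -> 4 cell(s)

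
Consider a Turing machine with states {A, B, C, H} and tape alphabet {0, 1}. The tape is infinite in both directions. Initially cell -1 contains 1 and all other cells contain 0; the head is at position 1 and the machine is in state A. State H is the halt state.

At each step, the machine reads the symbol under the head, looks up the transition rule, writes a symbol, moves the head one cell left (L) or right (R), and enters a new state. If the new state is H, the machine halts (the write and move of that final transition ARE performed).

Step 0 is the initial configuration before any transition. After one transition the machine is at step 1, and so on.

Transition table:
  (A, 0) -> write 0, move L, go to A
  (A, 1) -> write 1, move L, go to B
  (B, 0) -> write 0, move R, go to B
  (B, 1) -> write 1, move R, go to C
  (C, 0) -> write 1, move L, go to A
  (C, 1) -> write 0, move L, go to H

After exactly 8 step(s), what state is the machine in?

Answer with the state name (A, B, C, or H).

Step 1: in state A at pos 1, read 0 -> (A,0)->write 0,move L,goto A. Now: state=A, head=0, tape[-2..2]=01000 (head:   ^)
Step 2: in state A at pos 0, read 0 -> (A,0)->write 0,move L,goto A. Now: state=A, head=-1, tape[-2..2]=01000 (head:  ^)
Step 3: in state A at pos -1, read 1 -> (A,1)->write 1,move L,goto B. Now: state=B, head=-2, tape[-3..2]=001000 (head:  ^)
Step 4: in state B at pos -2, read 0 -> (B,0)->write 0,move R,goto B. Now: state=B, head=-1, tape[-3..2]=001000 (head:   ^)
Step 5: in state B at pos -1, read 1 -> (B,1)->write 1,move R,goto C. Now: state=C, head=0, tape[-3..2]=001000 (head:    ^)
Step 6: in state C at pos 0, read 0 -> (C,0)->write 1,move L,goto A. Now: state=A, head=-1, tape[-3..2]=001100 (head:   ^)
Step 7: in state A at pos -1, read 1 -> (A,1)->write 1,move L,goto B. Now: state=B, head=-2, tape[-3..2]=001100 (head:  ^)
Step 8: in state B at pos -2, read 0 -> (B,0)->write 0,move R,goto B. Now: state=B, head=-1, tape[-3..2]=001100 (head:   ^)

Answer: B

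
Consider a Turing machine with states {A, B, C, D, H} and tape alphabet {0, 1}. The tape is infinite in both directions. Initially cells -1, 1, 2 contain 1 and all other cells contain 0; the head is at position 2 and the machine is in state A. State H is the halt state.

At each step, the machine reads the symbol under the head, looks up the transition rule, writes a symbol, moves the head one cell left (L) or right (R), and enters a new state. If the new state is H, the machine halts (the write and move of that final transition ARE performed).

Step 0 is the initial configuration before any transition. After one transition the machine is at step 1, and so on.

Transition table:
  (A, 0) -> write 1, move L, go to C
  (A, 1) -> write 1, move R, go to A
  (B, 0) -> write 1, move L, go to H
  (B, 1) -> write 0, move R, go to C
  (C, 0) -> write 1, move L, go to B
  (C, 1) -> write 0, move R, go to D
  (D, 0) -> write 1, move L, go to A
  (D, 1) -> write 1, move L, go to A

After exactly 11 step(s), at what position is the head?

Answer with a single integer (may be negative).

Step 1: in state A at pos 2, read 1 -> (A,1)->write 1,move R,goto A. Now: state=A, head=3, tape[-2..4]=0101100 (head:      ^)
Step 2: in state A at pos 3, read 0 -> (A,0)->write 1,move L,goto C. Now: state=C, head=2, tape[-2..4]=0101110 (head:     ^)
Step 3: in state C at pos 2, read 1 -> (C,1)->write 0,move R,goto D. Now: state=D, head=3, tape[-2..4]=0101010 (head:      ^)
Step 4: in state D at pos 3, read 1 -> (D,1)->write 1,move L,goto A. Now: state=A, head=2, tape[-2..4]=0101010 (head:     ^)
Step 5: in state A at pos 2, read 0 -> (A,0)->write 1,move L,goto C. Now: state=C, head=1, tape[-2..4]=0101110 (head:    ^)
Step 6: in state C at pos 1, read 1 -> (C,1)->write 0,move R,goto D. Now: state=D, head=2, tape[-2..4]=0100110 (head:     ^)
Step 7: in state D at pos 2, read 1 -> (D,1)->write 1,move L,goto A. Now: state=A, head=1, tape[-2..4]=0100110 (head:    ^)
Step 8: in state A at pos 1, read 0 -> (A,0)->write 1,move L,goto C. Now: state=C, head=0, tape[-2..4]=0101110 (head:   ^)
Step 9: in state C at pos 0, read 0 -> (C,0)->write 1,move L,goto B. Now: state=B, head=-1, tape[-2..4]=0111110 (head:  ^)
Step 10: in state B at pos -1, read 1 -> (B,1)->write 0,move R,goto C. Now: state=C, head=0, tape[-2..4]=0011110 (head:   ^)
Step 11: in state C at pos 0, read 1 -> (C,1)->write 0,move R,goto D. Now: state=D, head=1, tape[-2..4]=0001110 (head:    ^)

Answer: 1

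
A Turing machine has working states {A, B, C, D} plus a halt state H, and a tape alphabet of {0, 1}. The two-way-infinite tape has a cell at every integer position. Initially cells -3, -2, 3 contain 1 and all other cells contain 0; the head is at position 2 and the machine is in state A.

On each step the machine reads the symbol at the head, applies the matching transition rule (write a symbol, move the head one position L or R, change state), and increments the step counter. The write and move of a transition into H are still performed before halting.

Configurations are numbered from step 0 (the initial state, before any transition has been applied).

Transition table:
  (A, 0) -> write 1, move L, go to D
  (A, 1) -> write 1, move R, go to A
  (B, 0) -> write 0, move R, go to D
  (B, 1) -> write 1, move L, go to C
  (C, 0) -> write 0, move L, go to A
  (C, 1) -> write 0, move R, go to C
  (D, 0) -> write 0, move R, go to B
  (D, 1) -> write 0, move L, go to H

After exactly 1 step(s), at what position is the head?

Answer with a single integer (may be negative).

Step 1: in state A at pos 2, read 0 -> (A,0)->write 1,move L,goto D. Now: state=D, head=1, tape[-4..4]=011000110 (head:      ^)

Answer: 1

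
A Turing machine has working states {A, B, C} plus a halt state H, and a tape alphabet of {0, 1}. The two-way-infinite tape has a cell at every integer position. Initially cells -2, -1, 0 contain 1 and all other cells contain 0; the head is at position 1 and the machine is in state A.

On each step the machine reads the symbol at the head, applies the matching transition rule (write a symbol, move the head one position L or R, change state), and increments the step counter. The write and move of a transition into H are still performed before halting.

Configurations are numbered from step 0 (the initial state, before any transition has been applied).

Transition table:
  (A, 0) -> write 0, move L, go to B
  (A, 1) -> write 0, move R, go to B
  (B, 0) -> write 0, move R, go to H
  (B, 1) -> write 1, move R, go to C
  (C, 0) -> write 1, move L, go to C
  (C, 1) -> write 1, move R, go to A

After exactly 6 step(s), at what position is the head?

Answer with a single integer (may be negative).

Answer: 3

Derivation:
Step 1: in state A at pos 1, read 0 -> (A,0)->write 0,move L,goto B. Now: state=B, head=0, tape[-3..2]=011100 (head:    ^)
Step 2: in state B at pos 0, read 1 -> (B,1)->write 1,move R,goto C. Now: state=C, head=1, tape[-3..2]=011100 (head:     ^)
Step 3: in state C at pos 1, read 0 -> (C,0)->write 1,move L,goto C. Now: state=C, head=0, tape[-3..2]=011110 (head:    ^)
Step 4: in state C at pos 0, read 1 -> (C,1)->write 1,move R,goto A. Now: state=A, head=1, tape[-3..2]=011110 (head:     ^)
Step 5: in state A at pos 1, read 1 -> (A,1)->write 0,move R,goto B. Now: state=B, head=2, tape[-3..3]=0111000 (head:      ^)
Step 6: in state B at pos 2, read 0 -> (B,0)->write 0,move R,goto H. Now: state=H, head=3, tape[-3..4]=01110000 (head:       ^)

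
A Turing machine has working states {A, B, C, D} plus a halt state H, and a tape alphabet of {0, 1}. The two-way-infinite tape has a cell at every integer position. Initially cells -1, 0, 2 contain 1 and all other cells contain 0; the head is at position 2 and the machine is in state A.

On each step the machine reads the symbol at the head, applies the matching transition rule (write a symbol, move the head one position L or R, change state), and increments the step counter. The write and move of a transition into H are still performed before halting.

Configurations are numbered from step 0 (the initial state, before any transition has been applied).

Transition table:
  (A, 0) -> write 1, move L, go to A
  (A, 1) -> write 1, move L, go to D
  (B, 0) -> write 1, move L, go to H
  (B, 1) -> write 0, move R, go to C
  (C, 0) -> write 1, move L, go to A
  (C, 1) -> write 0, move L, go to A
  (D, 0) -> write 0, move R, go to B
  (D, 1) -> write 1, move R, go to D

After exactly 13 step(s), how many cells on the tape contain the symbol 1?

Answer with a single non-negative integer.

Answer: 5

Derivation:
Step 1: in state A at pos 2, read 1 -> (A,1)->write 1,move L,goto D. Now: state=D, head=1, tape[-2..3]=011010 (head:    ^)
Step 2: in state D at pos 1, read 0 -> (D,0)->write 0,move R,goto B. Now: state=B, head=2, tape[-2..3]=011010 (head:     ^)
Step 3: in state B at pos 2, read 1 -> (B,1)->write 0,move R,goto C. Now: state=C, head=3, tape[-2..4]=0110000 (head:      ^)
Step 4: in state C at pos 3, read 0 -> (C,0)->write 1,move L,goto A. Now: state=A, head=2, tape[-2..4]=0110010 (head:     ^)
Step 5: in state A at pos 2, read 0 -> (A,0)->write 1,move L,goto A. Now: state=A, head=1, tape[-2..4]=0110110 (head:    ^)
Step 6: in state A at pos 1, read 0 -> (A,0)->write 1,move L,goto A. Now: state=A, head=0, tape[-2..4]=0111110 (head:   ^)
Step 7: in state A at pos 0, read 1 -> (A,1)->write 1,move L,goto D. Now: state=D, head=-1, tape[-2..4]=0111110 (head:  ^)
Step 8: in state D at pos -1, read 1 -> (D,1)->write 1,move R,goto D. Now: state=D, head=0, tape[-2..4]=0111110 (head:   ^)
Step 9: in state D at pos 0, read 1 -> (D,1)->write 1,move R,goto D. Now: state=D, head=1, tape[-2..4]=0111110 (head:    ^)
Step 10: in state D at pos 1, read 1 -> (D,1)->write 1,move R,goto D. Now: state=D, head=2, tape[-2..4]=0111110 (head:     ^)
Step 11: in state D at pos 2, read 1 -> (D,1)->write 1,move R,goto D. Now: state=D, head=3, tape[-2..4]=0111110 (head:      ^)
Step 12: in state D at pos 3, read 1 -> (D,1)->write 1,move R,goto D. Now: state=D, head=4, tape[-2..5]=01111100 (head:       ^)
Step 13: in state D at pos 4, read 0 -> (D,0)->write 0,move R,goto B. Now: state=B, head=5, tape[-2..6]=011111000 (head:        ^)
Cells containing 1 after step 13: {-1, 0, 1, 2, 3} -> 5 cell(s)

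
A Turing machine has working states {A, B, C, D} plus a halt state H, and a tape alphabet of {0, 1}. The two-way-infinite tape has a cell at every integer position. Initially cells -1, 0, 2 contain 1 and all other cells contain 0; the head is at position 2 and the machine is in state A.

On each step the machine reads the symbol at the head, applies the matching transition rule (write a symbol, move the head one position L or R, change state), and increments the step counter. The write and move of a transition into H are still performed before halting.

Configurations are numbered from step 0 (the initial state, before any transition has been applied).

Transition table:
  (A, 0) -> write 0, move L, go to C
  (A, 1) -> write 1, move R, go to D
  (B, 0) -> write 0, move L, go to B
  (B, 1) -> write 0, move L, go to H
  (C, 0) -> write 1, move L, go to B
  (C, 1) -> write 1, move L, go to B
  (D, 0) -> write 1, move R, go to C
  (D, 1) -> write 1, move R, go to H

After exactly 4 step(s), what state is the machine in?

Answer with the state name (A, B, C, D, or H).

Step 1: in state A at pos 2, read 1 -> (A,1)->write 1,move R,goto D. Now: state=D, head=3, tape[-2..4]=0110100 (head:      ^)
Step 2: in state D at pos 3, read 0 -> (D,0)->write 1,move R,goto C. Now: state=C, head=4, tape[-2..5]=01101100 (head:       ^)
Step 3: in state C at pos 4, read 0 -> (C,0)->write 1,move L,goto B. Now: state=B, head=3, tape[-2..5]=01101110 (head:      ^)
Step 4: in state B at pos 3, read 1 -> (B,1)->write 0,move L,goto H. Now: state=H, head=2, tape[-2..5]=01101010 (head:     ^)

Answer: H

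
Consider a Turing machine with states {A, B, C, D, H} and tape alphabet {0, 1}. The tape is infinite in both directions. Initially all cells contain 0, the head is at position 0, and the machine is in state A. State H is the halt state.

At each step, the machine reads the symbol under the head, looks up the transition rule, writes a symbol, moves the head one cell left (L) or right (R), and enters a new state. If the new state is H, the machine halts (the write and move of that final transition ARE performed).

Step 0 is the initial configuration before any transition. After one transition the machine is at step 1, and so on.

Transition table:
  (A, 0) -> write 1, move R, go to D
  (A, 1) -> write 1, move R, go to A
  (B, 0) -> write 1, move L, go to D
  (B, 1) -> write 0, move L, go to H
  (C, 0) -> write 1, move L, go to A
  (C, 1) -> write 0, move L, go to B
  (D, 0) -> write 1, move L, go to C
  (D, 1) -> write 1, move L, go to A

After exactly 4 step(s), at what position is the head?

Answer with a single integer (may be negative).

Answer: -2

Derivation:
Step 1: in state A at pos 0, read 0 -> (A,0)->write 1,move R,goto D. Now: state=D, head=1, tape[-1..2]=0100 (head:   ^)
Step 2: in state D at pos 1, read 0 -> (D,0)->write 1,move L,goto C. Now: state=C, head=0, tape[-1..2]=0110 (head:  ^)
Step 3: in state C at pos 0, read 1 -> (C,1)->write 0,move L,goto B. Now: state=B, head=-1, tape[-2..2]=00010 (head:  ^)
Step 4: in state B at pos -1, read 0 -> (B,0)->write 1,move L,goto D. Now: state=D, head=-2, tape[-3..2]=001010 (head:  ^)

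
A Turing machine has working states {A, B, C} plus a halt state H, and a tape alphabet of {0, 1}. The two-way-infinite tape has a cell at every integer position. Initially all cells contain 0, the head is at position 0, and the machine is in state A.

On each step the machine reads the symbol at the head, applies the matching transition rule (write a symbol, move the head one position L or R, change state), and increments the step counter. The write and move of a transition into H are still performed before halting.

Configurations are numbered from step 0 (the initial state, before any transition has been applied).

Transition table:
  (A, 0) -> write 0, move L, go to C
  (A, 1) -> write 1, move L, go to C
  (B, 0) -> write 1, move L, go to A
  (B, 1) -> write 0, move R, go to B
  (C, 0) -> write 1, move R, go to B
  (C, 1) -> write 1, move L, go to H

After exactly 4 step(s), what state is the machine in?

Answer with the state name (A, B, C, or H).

Step 1: in state A at pos 0, read 0 -> (A,0)->write 0,move L,goto C. Now: state=C, head=-1, tape[-2..1]=0000 (head:  ^)
Step 2: in state C at pos -1, read 0 -> (C,0)->write 1,move R,goto B. Now: state=B, head=0, tape[-2..1]=0100 (head:   ^)
Step 3: in state B at pos 0, read 0 -> (B,0)->write 1,move L,goto A. Now: state=A, head=-1, tape[-2..1]=0110 (head:  ^)
Step 4: in state A at pos -1, read 1 -> (A,1)->write 1,move L,goto C. Now: state=C, head=-2, tape[-3..1]=00110 (head:  ^)

Answer: C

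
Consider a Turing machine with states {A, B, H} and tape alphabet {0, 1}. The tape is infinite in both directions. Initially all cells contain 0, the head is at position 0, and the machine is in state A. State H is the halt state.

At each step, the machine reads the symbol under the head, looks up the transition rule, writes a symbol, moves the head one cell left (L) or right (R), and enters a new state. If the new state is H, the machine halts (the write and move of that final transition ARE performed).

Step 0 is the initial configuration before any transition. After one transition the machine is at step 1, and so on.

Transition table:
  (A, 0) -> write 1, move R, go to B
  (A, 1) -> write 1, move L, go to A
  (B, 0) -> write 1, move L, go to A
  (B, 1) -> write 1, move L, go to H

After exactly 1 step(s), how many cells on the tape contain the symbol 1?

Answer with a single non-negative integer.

Answer: 1

Derivation:
Step 1: in state A at pos 0, read 0 -> (A,0)->write 1,move R,goto B. Now: state=B, head=1, tape[-1..2]=0100 (head:   ^)
Cells containing 1 after step 1: {0} -> 1 cell(s)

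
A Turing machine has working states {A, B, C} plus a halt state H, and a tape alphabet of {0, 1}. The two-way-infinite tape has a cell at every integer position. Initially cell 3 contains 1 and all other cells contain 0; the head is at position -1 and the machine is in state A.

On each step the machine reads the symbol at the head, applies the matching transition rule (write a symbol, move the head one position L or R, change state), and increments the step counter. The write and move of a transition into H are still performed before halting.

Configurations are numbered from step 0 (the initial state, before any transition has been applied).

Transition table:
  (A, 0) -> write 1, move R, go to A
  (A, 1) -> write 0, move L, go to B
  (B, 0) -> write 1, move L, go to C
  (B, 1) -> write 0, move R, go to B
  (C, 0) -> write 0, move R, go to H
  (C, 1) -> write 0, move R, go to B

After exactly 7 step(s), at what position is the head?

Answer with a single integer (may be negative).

Answer: 2

Derivation:
Step 1: in state A at pos -1, read 0 -> (A,0)->write 1,move R,goto A. Now: state=A, head=0, tape[-2..4]=0100010 (head:   ^)
Step 2: in state A at pos 0, read 0 -> (A,0)->write 1,move R,goto A. Now: state=A, head=1, tape[-2..4]=0110010 (head:    ^)
Step 3: in state A at pos 1, read 0 -> (A,0)->write 1,move R,goto A. Now: state=A, head=2, tape[-2..4]=0111010 (head:     ^)
Step 4: in state A at pos 2, read 0 -> (A,0)->write 1,move R,goto A. Now: state=A, head=3, tape[-2..4]=0111110 (head:      ^)
Step 5: in state A at pos 3, read 1 -> (A,1)->write 0,move L,goto B. Now: state=B, head=2, tape[-2..4]=0111100 (head:     ^)
Step 6: in state B at pos 2, read 1 -> (B,1)->write 0,move R,goto B. Now: state=B, head=3, tape[-2..4]=0111000 (head:      ^)
Step 7: in state B at pos 3, read 0 -> (B,0)->write 1,move L,goto C. Now: state=C, head=2, tape[-2..4]=0111010 (head:     ^)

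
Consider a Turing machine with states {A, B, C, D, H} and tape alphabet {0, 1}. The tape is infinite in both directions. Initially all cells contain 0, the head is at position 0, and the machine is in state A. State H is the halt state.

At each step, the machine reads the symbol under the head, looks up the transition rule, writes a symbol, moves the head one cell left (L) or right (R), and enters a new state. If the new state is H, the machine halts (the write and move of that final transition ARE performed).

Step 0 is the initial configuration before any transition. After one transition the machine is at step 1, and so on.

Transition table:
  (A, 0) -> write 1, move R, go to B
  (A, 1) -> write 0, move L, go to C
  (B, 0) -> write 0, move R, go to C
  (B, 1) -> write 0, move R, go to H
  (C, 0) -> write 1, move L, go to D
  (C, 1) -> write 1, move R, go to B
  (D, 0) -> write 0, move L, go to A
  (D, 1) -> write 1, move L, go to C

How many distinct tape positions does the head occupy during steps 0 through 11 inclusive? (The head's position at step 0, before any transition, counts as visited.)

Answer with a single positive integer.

Answer: 6

Derivation:
Step 1: in state A at pos 0, read 0 -> (A,0)->write 1,move R,goto B. Now: state=B, head=1, tape[-1..2]=0100 (head:   ^)
Step 2: in state B at pos 1, read 0 -> (B,0)->write 0,move R,goto C. Now: state=C, head=2, tape[-1..3]=01000 (head:    ^)
Step 3: in state C at pos 2, read 0 -> (C,0)->write 1,move L,goto D. Now: state=D, head=1, tape[-1..3]=01010 (head:   ^)
Step 4: in state D at pos 1, read 0 -> (D,0)->write 0,move L,goto A. Now: state=A, head=0, tape[-1..3]=01010 (head:  ^)
Step 5: in state A at pos 0, read 1 -> (A,1)->write 0,move L,goto C. Now: state=C, head=-1, tape[-2..3]=000010 (head:  ^)
Step 6: in state C at pos -1, read 0 -> (C,0)->write 1,move L,goto D. Now: state=D, head=-2, tape[-3..3]=0010010 (head:  ^)
Step 7: in state D at pos -2, read 0 -> (D,0)->write 0,move L,goto A. Now: state=A, head=-3, tape[-4..3]=00010010 (head:  ^)
Step 8: in state A at pos -3, read 0 -> (A,0)->write 1,move R,goto B. Now: state=B, head=-2, tape[-4..3]=01010010 (head:   ^)
Step 9: in state B at pos -2, read 0 -> (B,0)->write 0,move R,goto C. Now: state=C, head=-1, tape[-4..3]=01010010 (head:    ^)
Step 10: in state C at pos -1, read 1 -> (C,1)->write 1,move R,goto B. Now: state=B, head=0, tape[-4..3]=01010010 (head:     ^)
Step 11: in state B at pos 0, read 0 -> (B,0)->write 0,move R,goto C. Now: state=C, head=1, tape[-4..3]=01010010 (head:      ^)
Head positions at steps 0..11: starting at 0, distinct positions visited = {-3, -2, -1, 0, 1, 2} -> 6 position(s)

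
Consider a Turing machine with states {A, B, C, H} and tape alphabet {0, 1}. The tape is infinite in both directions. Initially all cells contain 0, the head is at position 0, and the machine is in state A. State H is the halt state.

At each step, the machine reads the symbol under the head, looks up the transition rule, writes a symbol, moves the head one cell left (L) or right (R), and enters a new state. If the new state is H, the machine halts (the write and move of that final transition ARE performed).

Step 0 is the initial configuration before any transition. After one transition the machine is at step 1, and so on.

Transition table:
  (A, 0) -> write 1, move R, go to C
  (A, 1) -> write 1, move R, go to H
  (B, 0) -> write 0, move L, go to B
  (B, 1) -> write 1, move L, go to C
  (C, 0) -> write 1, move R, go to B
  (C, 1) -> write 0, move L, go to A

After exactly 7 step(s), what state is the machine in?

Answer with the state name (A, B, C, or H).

Step 1: in state A at pos 0, read 0 -> (A,0)->write 1,move R,goto C. Now: state=C, head=1, tape[-1..2]=0100 (head:   ^)
Step 2: in state C at pos 1, read 0 -> (C,0)->write 1,move R,goto B. Now: state=B, head=2, tape[-1..3]=01100 (head:    ^)
Step 3: in state B at pos 2, read 0 -> (B,0)->write 0,move L,goto B. Now: state=B, head=1, tape[-1..3]=01100 (head:   ^)
Step 4: in state B at pos 1, read 1 -> (B,1)->write 1,move L,goto C. Now: state=C, head=0, tape[-1..3]=01100 (head:  ^)
Step 5: in state C at pos 0, read 1 -> (C,1)->write 0,move L,goto A. Now: state=A, head=-1, tape[-2..3]=000100 (head:  ^)
Step 6: in state A at pos -1, read 0 -> (A,0)->write 1,move R,goto C. Now: state=C, head=0, tape[-2..3]=010100 (head:   ^)
Step 7: in state C at pos 0, read 0 -> (C,0)->write 1,move R,goto B. Now: state=B, head=1, tape[-2..3]=011100 (head:    ^)

Answer: B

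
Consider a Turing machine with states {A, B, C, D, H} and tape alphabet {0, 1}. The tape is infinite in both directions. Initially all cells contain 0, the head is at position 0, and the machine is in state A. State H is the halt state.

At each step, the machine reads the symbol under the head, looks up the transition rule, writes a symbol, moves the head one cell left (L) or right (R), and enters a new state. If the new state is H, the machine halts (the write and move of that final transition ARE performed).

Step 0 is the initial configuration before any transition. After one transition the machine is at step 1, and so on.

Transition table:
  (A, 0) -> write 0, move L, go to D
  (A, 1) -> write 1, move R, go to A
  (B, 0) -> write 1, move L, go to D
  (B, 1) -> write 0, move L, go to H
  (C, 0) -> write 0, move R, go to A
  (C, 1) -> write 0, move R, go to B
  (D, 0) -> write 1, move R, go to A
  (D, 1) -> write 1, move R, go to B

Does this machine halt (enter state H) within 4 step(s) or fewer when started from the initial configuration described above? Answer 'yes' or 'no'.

Answer: no

Derivation:
Step 1: in state A at pos 0, read 0 -> (A,0)->write 0,move L,goto D. Now: state=D, head=-1, tape[-2..1]=0000 (head:  ^)
Step 2: in state D at pos -1, read 0 -> (D,0)->write 1,move R,goto A. Now: state=A, head=0, tape[-2..1]=0100 (head:   ^)
Step 3: in state A at pos 0, read 0 -> (A,0)->write 0,move L,goto D. Now: state=D, head=-1, tape[-2..1]=0100 (head:  ^)
Step 4: in state D at pos -1, read 1 -> (D,1)->write 1,move R,goto B. Now: state=B, head=0, tape[-2..1]=0100 (head:   ^)
After 4 step(s): state = B (not H) -> not halted within 4 -> no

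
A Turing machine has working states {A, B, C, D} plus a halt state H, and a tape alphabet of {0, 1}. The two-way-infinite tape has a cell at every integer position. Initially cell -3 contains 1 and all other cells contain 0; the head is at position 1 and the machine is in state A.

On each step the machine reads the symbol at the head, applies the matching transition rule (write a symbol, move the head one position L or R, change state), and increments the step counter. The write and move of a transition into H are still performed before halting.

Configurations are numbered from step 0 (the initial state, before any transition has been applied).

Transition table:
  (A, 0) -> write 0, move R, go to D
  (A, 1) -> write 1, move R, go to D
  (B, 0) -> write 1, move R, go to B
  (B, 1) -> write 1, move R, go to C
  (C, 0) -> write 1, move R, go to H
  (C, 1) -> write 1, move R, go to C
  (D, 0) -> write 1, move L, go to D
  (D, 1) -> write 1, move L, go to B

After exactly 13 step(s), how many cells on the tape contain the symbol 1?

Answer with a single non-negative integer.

Answer: 7

Derivation:
Step 1: in state A at pos 1, read 0 -> (A,0)->write 0,move R,goto D. Now: state=D, head=2, tape[-4..3]=01000000 (head:       ^)
Step 2: in state D at pos 2, read 0 -> (D,0)->write 1,move L,goto D. Now: state=D, head=1, tape[-4..3]=01000010 (head:      ^)
Step 3: in state D at pos 1, read 0 -> (D,0)->write 1,move L,goto D. Now: state=D, head=0, tape[-4..3]=01000110 (head:     ^)
Step 4: in state D at pos 0, read 0 -> (D,0)->write 1,move L,goto D. Now: state=D, head=-1, tape[-4..3]=01001110 (head:    ^)
Step 5: in state D at pos -1, read 0 -> (D,0)->write 1,move L,goto D. Now: state=D, head=-2, tape[-4..3]=01011110 (head:   ^)
Step 6: in state D at pos -2, read 0 -> (D,0)->write 1,move L,goto D. Now: state=D, head=-3, tape[-4..3]=01111110 (head:  ^)
Step 7: in state D at pos -3, read 1 -> (D,1)->write 1,move L,goto B. Now: state=B, head=-4, tape[-5..3]=001111110 (head:  ^)
Step 8: in state B at pos -4, read 0 -> (B,0)->write 1,move R,goto B. Now: state=B, head=-3, tape[-5..3]=011111110 (head:   ^)
Step 9: in state B at pos -3, read 1 -> (B,1)->write 1,move R,goto C. Now: state=C, head=-2, tape[-5..3]=011111110 (head:    ^)
Step 10: in state C at pos -2, read 1 -> (C,1)->write 1,move R,goto C. Now: state=C, head=-1, tape[-5..3]=011111110 (head:     ^)
Step 11: in state C at pos -1, read 1 -> (C,1)->write 1,move R,goto C. Now: state=C, head=0, tape[-5..3]=011111110 (head:      ^)
Step 12: in state C at pos 0, read 1 -> (C,1)->write 1,move R,goto C. Now: state=C, head=1, tape[-5..3]=011111110 (head:       ^)
Step 13: in state C at pos 1, read 1 -> (C,1)->write 1,move R,goto C. Now: state=C, head=2, tape[-5..3]=011111110 (head:        ^)
Cells containing 1 after step 13: {-4, -3, -2, -1, 0, 1, 2} -> 7 cell(s)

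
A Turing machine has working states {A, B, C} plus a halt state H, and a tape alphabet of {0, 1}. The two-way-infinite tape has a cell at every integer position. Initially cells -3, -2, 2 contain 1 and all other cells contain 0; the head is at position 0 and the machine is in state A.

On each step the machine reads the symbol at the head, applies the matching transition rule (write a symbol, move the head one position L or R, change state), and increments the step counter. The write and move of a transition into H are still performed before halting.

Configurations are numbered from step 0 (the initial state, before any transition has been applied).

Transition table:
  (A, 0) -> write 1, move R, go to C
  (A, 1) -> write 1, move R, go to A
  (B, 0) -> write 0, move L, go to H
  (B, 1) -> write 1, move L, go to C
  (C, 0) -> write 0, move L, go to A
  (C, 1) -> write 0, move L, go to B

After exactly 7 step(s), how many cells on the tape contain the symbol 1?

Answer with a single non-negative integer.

Step 1: in state A at pos 0, read 0 -> (A,0)->write 1,move R,goto C. Now: state=C, head=1, tape[-4..3]=01101010 (head:      ^)
Step 2: in state C at pos 1, read 0 -> (C,0)->write 0,move L,goto A. Now: state=A, head=0, tape[-4..3]=01101010 (head:     ^)
Step 3: in state A at pos 0, read 1 -> (A,1)->write 1,move R,goto A. Now: state=A, head=1, tape[-4..3]=01101010 (head:      ^)
Step 4: in state A at pos 1, read 0 -> (A,0)->write 1,move R,goto C. Now: state=C, head=2, tape[-4..3]=01101110 (head:       ^)
Step 5: in state C at pos 2, read 1 -> (C,1)->write 0,move L,goto B. Now: state=B, head=1, tape[-4..3]=01101100 (head:      ^)
Step 6: in state B at pos 1, read 1 -> (B,1)->write 1,move L,goto C. Now: state=C, head=0, tape[-4..3]=01101100 (head:     ^)
Step 7: in state C at pos 0, read 1 -> (C,1)->write 0,move L,goto B. Now: state=B, head=-1, tape[-4..3]=01100100 (head:    ^)
Cells containing 1 after step 7: {-3, -2, 1} -> 3 cell(s)

Answer: 3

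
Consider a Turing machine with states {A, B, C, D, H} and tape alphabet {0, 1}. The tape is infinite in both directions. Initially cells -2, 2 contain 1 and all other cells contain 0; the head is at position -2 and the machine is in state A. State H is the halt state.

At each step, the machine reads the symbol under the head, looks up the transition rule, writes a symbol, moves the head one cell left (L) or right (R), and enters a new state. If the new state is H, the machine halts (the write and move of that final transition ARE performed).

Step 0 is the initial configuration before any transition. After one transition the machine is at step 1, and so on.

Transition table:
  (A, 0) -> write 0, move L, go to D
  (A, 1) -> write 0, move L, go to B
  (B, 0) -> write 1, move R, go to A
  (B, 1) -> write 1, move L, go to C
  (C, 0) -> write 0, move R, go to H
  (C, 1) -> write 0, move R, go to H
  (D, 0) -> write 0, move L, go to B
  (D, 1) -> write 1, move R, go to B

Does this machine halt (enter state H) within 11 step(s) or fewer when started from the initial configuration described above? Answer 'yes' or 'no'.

Step 1: in state A at pos -2, read 1 -> (A,1)->write 0,move L,goto B. Now: state=B, head=-3, tape[-4..3]=00000010 (head:  ^)
Step 2: in state B at pos -3, read 0 -> (B,0)->write 1,move R,goto A. Now: state=A, head=-2, tape[-4..3]=01000010 (head:   ^)
Step 3: in state A at pos -2, read 0 -> (A,0)->write 0,move L,goto D. Now: state=D, head=-3, tape[-4..3]=01000010 (head:  ^)
Step 4: in state D at pos -3, read 1 -> (D,1)->write 1,move R,goto B. Now: state=B, head=-2, tape[-4..3]=01000010 (head:   ^)
Step 5: in state B at pos -2, read 0 -> (B,0)->write 1,move R,goto A. Now: state=A, head=-1, tape[-4..3]=01100010 (head:    ^)
Step 6: in state A at pos -1, read 0 -> (A,0)->write 0,move L,goto D. Now: state=D, head=-2, tape[-4..3]=01100010 (head:   ^)
Step 7: in state D at pos -2, read 1 -> (D,1)->write 1,move R,goto B. Now: state=B, head=-1, tape[-4..3]=01100010 (head:    ^)
Step 8: in state B at pos -1, read 0 -> (B,0)->write 1,move R,goto A. Now: state=A, head=0, tape[-4..3]=01110010 (head:     ^)
Step 9: in state A at pos 0, read 0 -> (A,0)->write 0,move L,goto D. Now: state=D, head=-1, tape[-4..3]=01110010 (head:    ^)
Step 10: in state D at pos -1, read 1 -> (D,1)->write 1,move R,goto B. Now: state=B, head=0, tape[-4..3]=01110010 (head:     ^)
Step 11: in state B at pos 0, read 0 -> (B,0)->write 1,move R,goto A. Now: state=A, head=1, tape[-4..3]=01111010 (head:      ^)
After 11 step(s): state = A (not H) -> not halted within 11 -> no

Answer: no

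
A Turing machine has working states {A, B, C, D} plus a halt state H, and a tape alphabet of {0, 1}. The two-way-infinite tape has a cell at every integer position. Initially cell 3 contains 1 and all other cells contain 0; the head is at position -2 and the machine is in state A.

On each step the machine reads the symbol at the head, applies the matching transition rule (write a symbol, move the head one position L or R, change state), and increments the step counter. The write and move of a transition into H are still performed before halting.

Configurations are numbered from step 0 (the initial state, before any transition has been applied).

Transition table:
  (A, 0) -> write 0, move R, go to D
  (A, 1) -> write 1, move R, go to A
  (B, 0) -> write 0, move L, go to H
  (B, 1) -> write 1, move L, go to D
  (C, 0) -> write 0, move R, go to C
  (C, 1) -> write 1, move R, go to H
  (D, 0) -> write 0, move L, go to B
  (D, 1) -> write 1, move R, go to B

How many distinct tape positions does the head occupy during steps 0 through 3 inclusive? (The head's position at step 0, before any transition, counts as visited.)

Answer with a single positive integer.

Step 1: in state A at pos -2, read 0 -> (A,0)->write 0,move R,goto D. Now: state=D, head=-1, tape[-3..4]=00000010 (head:   ^)
Step 2: in state D at pos -1, read 0 -> (D,0)->write 0,move L,goto B. Now: state=B, head=-2, tape[-3..4]=00000010 (head:  ^)
Step 3: in state B at pos -2, read 0 -> (B,0)->write 0,move L,goto H. Now: state=H, head=-3, tape[-4..4]=000000010 (head:  ^)
Head positions at steps 0..3: starting at -2, distinct positions visited = {-3, -2, -1} -> 3 position(s)

Answer: 3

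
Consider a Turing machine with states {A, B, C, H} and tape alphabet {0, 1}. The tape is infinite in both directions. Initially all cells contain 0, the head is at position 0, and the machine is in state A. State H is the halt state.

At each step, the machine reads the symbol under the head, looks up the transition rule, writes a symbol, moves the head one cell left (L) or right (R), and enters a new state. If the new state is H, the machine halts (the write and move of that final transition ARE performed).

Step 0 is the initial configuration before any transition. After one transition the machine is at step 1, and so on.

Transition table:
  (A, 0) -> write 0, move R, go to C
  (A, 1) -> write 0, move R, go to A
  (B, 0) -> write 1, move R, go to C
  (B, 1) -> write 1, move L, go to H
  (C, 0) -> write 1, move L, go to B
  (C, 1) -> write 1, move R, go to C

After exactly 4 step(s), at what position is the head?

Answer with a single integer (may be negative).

Step 1: in state A at pos 0, read 0 -> (A,0)->write 0,move R,goto C. Now: state=C, head=1, tape[-1..2]=0000 (head:   ^)
Step 2: in state C at pos 1, read 0 -> (C,0)->write 1,move L,goto B. Now: state=B, head=0, tape[-1..2]=0010 (head:  ^)
Step 3: in state B at pos 0, read 0 -> (B,0)->write 1,move R,goto C. Now: state=C, head=1, tape[-1..2]=0110 (head:   ^)
Step 4: in state C at pos 1, read 1 -> (C,1)->write 1,move R,goto C. Now: state=C, head=2, tape[-1..3]=01100 (head:    ^)

Answer: 2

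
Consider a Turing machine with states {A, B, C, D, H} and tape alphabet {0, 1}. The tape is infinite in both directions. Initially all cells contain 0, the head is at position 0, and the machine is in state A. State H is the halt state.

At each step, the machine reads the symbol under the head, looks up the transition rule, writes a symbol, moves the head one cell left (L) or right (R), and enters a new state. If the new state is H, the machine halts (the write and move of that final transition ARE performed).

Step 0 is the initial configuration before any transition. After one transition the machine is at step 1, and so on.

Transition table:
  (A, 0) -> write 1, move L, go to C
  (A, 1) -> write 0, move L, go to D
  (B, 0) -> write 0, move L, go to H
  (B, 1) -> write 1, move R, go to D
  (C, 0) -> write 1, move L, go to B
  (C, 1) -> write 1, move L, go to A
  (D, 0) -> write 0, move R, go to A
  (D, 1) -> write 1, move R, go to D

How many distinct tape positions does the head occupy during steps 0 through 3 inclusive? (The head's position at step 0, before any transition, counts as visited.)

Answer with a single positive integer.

Step 1: in state A at pos 0, read 0 -> (A,0)->write 1,move L,goto C. Now: state=C, head=-1, tape[-2..1]=0010 (head:  ^)
Step 2: in state C at pos -1, read 0 -> (C,0)->write 1,move L,goto B. Now: state=B, head=-2, tape[-3..1]=00110 (head:  ^)
Step 3: in state B at pos -2, read 0 -> (B,0)->write 0,move L,goto H. Now: state=H, head=-3, tape[-4..1]=000110 (head:  ^)
Head positions at steps 0..3: starting at 0, distinct positions visited = {-3, -2, -1, 0} -> 4 position(s)

Answer: 4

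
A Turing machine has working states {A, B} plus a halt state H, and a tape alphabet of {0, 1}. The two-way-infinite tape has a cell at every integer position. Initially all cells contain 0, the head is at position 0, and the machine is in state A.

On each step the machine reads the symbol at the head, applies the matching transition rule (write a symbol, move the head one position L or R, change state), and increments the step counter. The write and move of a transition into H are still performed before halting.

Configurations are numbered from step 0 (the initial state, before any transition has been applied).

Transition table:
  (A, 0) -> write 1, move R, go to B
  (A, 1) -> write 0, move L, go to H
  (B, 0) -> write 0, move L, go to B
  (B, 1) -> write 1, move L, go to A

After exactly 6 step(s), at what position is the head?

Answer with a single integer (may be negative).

Answer: -2

Derivation:
Step 1: in state A at pos 0, read 0 -> (A,0)->write 1,move R,goto B. Now: state=B, head=1, tape[-1..2]=0100 (head:   ^)
Step 2: in state B at pos 1, read 0 -> (B,0)->write 0,move L,goto B. Now: state=B, head=0, tape[-1..2]=0100 (head:  ^)
Step 3: in state B at pos 0, read 1 -> (B,1)->write 1,move L,goto A. Now: state=A, head=-1, tape[-2..2]=00100 (head:  ^)
Step 4: in state A at pos -1, read 0 -> (A,0)->write 1,move R,goto B. Now: state=B, head=0, tape[-2..2]=01100 (head:   ^)
Step 5: in state B at pos 0, read 1 -> (B,1)->write 1,move L,goto A. Now: state=A, head=-1, tape[-2..2]=01100 (head:  ^)
Step 6: in state A at pos -1, read 1 -> (A,1)->write 0,move L,goto H. Now: state=H, head=-2, tape[-3..2]=000100 (head:  ^)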